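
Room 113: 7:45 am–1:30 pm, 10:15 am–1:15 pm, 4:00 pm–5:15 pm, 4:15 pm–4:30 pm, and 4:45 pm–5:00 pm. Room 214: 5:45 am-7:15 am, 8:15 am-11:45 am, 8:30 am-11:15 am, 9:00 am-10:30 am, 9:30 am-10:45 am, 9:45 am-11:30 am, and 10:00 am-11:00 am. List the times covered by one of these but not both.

First set merges to 7:45 am–1:30 pm, 4:00 pm–5:15 pm.
Second set merges to 5:45 am–7:15 am, 8:15 am–11:45 am.
A \ B = 7:45 am–8:15 am, 11:45 am–1:30 pm, 4:00 pm–5:15 pm.
B \ A = 5:45 am–7:15 am.
Union of the two gives the symmetric difference.

5:45 am–7:15 am, 7:45 am–8:15 am, 11:45 am–1:30 pm, 4:00 pm–5:15 pm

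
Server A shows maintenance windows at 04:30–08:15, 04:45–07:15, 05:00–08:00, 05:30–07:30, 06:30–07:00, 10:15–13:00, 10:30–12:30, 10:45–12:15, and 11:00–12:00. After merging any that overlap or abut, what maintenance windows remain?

04:30–08:15, 10:15–13:00

04:45–07:15 overlaps/touches 04:30–08:15 → extend to 04:30–08:15.
05:00–08:00 overlaps/touches 04:30–08:15 → extend to 04:30–08:15.
05:30–07:30 overlaps/touches 04:30–08:15 → extend to 04:30–08:15.
06:30–07:00 overlaps/touches 04:30–08:15 → extend to 04:30–08:15.
10:15–13:00 is disjoint → start new block.
10:30–12:30 overlaps/touches 10:15–13:00 → extend to 10:15–13:00.
10:45–12:15 overlaps/touches 10:15–13:00 → extend to 10:15–13:00.
11:00–12:00 overlaps/touches 10:15–13:00 → extend to 10:15–13:00.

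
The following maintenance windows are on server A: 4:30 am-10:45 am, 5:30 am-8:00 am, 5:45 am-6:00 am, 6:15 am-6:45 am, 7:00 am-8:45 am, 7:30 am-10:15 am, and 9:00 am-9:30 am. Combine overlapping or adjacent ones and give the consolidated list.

4:30 am–10:45 am

5:30 am–8:00 am overlaps/touches 4:30 am–10:45 am → extend to 4:30 am–10:45 am.
5:45 am–6:00 am overlaps/touches 4:30 am–10:45 am → extend to 4:30 am–10:45 am.
6:15 am–6:45 am overlaps/touches 4:30 am–10:45 am → extend to 4:30 am–10:45 am.
7:00 am–8:45 am overlaps/touches 4:30 am–10:45 am → extend to 4:30 am–10:45 am.
7:30 am–10:15 am overlaps/touches 4:30 am–10:45 am → extend to 4:30 am–10:45 am.
9:00 am–9:30 am overlaps/touches 4:30 am–10:45 am → extend to 4:30 am–10:45 am.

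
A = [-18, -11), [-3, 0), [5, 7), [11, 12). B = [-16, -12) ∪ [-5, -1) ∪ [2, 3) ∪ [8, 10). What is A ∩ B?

[-18, -11) meets the second set on [-16, -12).
[-3, 0) meets the second set on [-3, -1).
[5, 7): no overlap with the second set.
[11, 12): no overlap with the second set.

[-16, -12) ∪ [-3, -1)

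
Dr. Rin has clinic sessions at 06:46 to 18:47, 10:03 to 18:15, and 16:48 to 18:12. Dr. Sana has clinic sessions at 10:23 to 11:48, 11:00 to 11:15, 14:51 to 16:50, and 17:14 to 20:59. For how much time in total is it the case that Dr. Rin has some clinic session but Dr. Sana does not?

A, merged: 06:46-18:47.
B, merged: 10:23-11:48, 14:51-16:50, 17:14-20:59.
A \ B = 06:46-10:23, 11:48-14:51, 16:50-17:14.
Total: 3 h 37 min + 3 h 3 min + 24 min = 7 h 4 min.

7 h 4 min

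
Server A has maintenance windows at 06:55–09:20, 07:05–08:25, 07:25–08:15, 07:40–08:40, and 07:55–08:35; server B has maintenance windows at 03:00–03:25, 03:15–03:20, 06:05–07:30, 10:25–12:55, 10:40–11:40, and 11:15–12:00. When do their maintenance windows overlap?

A, merged: 06:55-09:20.
B, merged: 03:00-03:25, 06:05-07:30, 10:25-12:55.
06:55-09:20 overlaps B on 06:55-07:30.

06:55-07:30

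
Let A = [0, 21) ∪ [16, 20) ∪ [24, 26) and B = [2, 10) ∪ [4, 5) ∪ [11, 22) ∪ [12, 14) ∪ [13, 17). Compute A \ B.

[0, 2) ∪ [10, 11) ∪ [24, 26)

A, merged: [0, 21), [24, 26).
B, merged: [2, 10), [11, 22).
[0, 21) with B removed leaves [0, 2), [10, 11).
[24, 26) is untouched.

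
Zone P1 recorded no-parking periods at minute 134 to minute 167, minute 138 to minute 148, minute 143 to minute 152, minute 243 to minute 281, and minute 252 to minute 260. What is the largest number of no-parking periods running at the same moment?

At minute 143, 3 of the intervals are simultaneously active.
No point has more.

3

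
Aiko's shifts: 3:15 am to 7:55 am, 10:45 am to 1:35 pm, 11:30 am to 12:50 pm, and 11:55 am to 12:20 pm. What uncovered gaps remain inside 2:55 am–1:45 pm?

After merging, the occupied span is 3:15 am–7:55 am, 10:45 am–1:35 pm.
Gaps within 2:55 am–1:45 pm: 2:55 am–3:15 am, 7:55 am–10:45 am, 1:35 pm–1:45 pm.

2:55 am–3:15 am, 7:55 am–10:45 am, 1:35 pm–1:45 pm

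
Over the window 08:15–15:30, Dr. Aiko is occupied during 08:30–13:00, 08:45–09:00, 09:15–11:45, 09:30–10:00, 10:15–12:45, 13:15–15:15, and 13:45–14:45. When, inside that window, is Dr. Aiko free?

08:15–08:30, 13:00–13:15, 15:15–15:30

Covered (merged): 08:30–13:00, 13:15–15:15.
Uncovered inside 08:15–15:30: 08:15–08:30, 13:00–13:15, 15:15–15:30.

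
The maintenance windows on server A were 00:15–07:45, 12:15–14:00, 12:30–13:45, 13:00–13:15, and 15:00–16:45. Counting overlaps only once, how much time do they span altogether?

11 h

Merged: 00:15–07:45, 12:15–14:00, 15:00–16:45.
Lengths: 7 h 30 min + 1 h 45 min + 1 h 45 min = 11 h.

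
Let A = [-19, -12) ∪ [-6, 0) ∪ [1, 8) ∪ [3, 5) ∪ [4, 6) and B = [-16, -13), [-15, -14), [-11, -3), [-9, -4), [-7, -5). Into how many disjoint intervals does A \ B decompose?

4

Merge the first list: [-19, -12), [-6, 0), [1, 8).
Merge the second list: [-16, -13), [-11, -3).
A \ B = [-19, -16), [-13, -12), [-3, 0), [1, 8).
That is 4 disjoint pieces.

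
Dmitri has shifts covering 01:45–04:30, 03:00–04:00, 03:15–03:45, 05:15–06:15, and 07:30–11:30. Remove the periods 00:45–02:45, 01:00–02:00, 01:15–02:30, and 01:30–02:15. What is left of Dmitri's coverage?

First set merges to 01:45-04:30, 05:15-06:15, 07:30-11:30.
Second set merges to 00:45-02:45.
01:45-04:30 \ B = 02:45-04:30.
05:15-06:15: nothing removed.
07:30-11:30: nothing removed.

02:45-04:30, 05:15-06:15, 07:30-11:30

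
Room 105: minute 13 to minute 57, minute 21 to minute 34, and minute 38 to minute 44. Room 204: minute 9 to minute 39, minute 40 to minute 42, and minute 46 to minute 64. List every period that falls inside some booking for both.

minute 13 to minute 39, minute 40 to minute 42, minute 46 to minute 57

Merge the first list: minute 13 to minute 57.
minute 13 to minute 57 overlaps B on minute 13 to minute 39, minute 40 to minute 42, minute 46 to minute 57.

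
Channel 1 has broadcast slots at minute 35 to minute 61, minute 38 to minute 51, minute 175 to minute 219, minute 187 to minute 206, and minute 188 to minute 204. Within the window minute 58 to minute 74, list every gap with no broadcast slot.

minute 61 to minute 74

After merging, the occupied span is minute 35 to minute 61, minute 175 to minute 219.
Uncovered inside minute 58 to minute 74: minute 61 to minute 74.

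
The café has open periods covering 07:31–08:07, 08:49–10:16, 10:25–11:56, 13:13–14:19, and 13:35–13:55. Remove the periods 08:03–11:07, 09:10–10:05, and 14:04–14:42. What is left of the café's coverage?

A, merged: 07:31-08:07, 08:49-10:16, 10:25-11:56, 13:13-14:19.
B, merged: 08:03-11:07, 14:04-14:42.
07:31-08:07 with B removed leaves 07:31-08:03.
08:49-10:16 lies entirely inside B → drops out.
10:25-11:56 with B removed leaves 11:07-11:56.
13:13-14:19 with B removed leaves 13:13-14:04.

07:31-08:03, 11:07-11:56, 13:13-14:04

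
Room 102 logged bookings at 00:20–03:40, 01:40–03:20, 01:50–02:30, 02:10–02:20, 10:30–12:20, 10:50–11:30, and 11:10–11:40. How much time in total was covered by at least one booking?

Merged: 00:20–03:40, 10:30–12:20.
Lengths: 3 h 20 min + 1 h 50 min = 5 h 10 min.

5 h 10 min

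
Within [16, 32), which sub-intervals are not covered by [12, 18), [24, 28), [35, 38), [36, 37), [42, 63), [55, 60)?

[18, 24) ∪ [28, 32)

The merged coverage is [12, 18), [24, 28), [35, 38), [42, 63).
Uncovered inside [16, 32): [18, 24), [28, 32).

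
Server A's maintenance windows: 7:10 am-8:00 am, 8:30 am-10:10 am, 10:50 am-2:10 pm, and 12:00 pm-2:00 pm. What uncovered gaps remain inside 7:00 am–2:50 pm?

7:00 am-7:10 am, 8:00 am-8:30 am, 10:10 am-10:50 am, 2:10 pm-2:50 pm

After merging, the occupied span is 7:10 am-8:00 am, 8:30 am-10:10 am, 10:50 am-2:10 pm.
Gaps within 7:00 am-2:50 pm: 7:00 am-7:10 am, 8:00 am-8:30 am, 10:10 am-10:50 am, 2:10 pm-2:50 pm.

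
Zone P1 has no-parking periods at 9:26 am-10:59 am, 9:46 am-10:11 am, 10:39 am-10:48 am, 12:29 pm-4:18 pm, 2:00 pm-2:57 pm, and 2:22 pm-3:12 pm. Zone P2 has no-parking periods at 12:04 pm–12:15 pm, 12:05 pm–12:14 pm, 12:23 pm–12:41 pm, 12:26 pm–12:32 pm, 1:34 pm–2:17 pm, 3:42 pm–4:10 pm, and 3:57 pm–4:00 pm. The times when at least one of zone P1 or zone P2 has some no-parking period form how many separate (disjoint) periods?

A, merged: 9:26 am–10:59 am, 12:29 pm–4:18 pm.
B, merged: 12:04 pm–12:15 pm, 12:23 pm–12:41 pm, 1:34 pm–2:17 pm, 3:42 pm–4:10 pm.
A ∪ B = 9:26 am–10:59 am, 12:04 pm–12:15 pm, 12:23 pm–4:18 pm.
That is 3 disjoint pieces.

3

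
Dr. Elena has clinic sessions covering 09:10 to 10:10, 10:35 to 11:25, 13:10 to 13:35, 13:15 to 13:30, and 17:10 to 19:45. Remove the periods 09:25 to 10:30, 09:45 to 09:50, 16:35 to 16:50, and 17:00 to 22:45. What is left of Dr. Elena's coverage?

Merge the first list: 09:10-10:10, 10:35-11:25, 13:10-13:35, 17:10-19:45.
Merge the second list: 09:25-10:30, 16:35-16:50, 17:00-22:45.
09:10-10:10 with B removed leaves 09:10-09:25.
10:35-11:25 is untouched.
13:10-13:35 is untouched.
17:10-19:45 lies entirely inside B → drops out.

09:10-09:25, 10:35-11:25, 13:10-13:35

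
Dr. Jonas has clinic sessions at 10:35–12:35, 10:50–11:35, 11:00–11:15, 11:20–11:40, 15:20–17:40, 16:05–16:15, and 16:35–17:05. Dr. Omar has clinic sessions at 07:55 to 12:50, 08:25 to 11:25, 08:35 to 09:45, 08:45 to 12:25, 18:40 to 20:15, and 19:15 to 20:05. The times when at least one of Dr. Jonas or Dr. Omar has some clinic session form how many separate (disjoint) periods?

First set merges to 10:35-12:35, 15:20-17:40.
Second set merges to 07:55-12:50, 18:40-20:15.
A ∪ B = 07:55-12:50, 15:20-17:40, 18:40-20:15.
That is 3 disjoint pieces.

3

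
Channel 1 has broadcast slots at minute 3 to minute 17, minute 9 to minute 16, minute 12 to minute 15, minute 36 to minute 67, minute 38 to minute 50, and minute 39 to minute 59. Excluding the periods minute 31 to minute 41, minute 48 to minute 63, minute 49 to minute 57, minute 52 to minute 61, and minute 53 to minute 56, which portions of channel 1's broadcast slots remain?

minute 3 to minute 17, minute 41 to minute 48, minute 63 to minute 67

First set merges to minute 3 to minute 17, minute 36 to minute 67.
Second set merges to minute 31 to minute 41, minute 48 to minute 63.
minute 3 to minute 17 is untouched.
minute 36 to minute 67 with B removed leaves minute 41 to minute 48, minute 63 to minute 67.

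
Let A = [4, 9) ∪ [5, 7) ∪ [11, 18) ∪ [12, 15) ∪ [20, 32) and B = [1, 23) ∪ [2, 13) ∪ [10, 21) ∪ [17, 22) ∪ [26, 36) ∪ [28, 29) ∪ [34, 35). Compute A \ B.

[23, 26)

A, merged: [4, 9), [11, 18), [20, 32).
B, merged: [1, 23), [26, 36).
[4, 9) lies entirely inside B → drops out.
[11, 18) lies entirely inside B → drops out.
[20, 32) with B removed leaves [23, 26).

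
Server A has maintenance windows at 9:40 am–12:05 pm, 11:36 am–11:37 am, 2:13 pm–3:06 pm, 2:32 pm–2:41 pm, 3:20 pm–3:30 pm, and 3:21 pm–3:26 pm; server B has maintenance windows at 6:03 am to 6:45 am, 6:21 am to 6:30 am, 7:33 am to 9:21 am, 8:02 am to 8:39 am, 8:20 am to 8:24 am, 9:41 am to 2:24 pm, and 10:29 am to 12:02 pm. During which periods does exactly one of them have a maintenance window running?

6:03 am–6:45 am, 7:33 am–9:21 am, 9:40 am–9:41 am, 12:05 pm–2:13 pm, 2:24 pm–3:06 pm, 3:20 pm–3:30 pm

First set merges to 9:40 am–12:05 pm, 2:13 pm–3:06 pm, 3:20 pm–3:30 pm.
Second set merges to 6:03 am–6:45 am, 7:33 am–9:21 am, 9:41 am–2:24 pm.
Only in the first: 9:40 am–9:41 am, 2:24 pm–3:06 pm, 3:20 pm–3:30 pm.
Only in the second: 6:03 am–6:45 am, 7:33 am–9:21 am, 12:05 pm–2:13 pm.
Together these are the periods covered by exactly one.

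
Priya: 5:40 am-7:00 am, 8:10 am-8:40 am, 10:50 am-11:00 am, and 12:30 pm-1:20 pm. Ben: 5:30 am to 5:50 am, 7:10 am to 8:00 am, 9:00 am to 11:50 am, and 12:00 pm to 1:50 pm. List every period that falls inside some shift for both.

5:40 am-7:00 am meets the second set on 5:40 am-5:50 am.
8:10 am-8:40 am: no overlap with the second set.
10:50 am-11:00 am meets the second set on 10:50 am-11:00 am.
12:30 pm-1:20 pm meets the second set on 12:30 pm-1:20 pm.

5:40 am-5:50 am, 10:50 am-11:00 am, 12:30 pm-1:20 pm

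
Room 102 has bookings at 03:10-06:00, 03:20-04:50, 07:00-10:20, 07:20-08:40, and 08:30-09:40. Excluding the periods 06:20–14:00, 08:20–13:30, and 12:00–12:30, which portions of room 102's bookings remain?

A, merged: 03:10–06:00, 07:00–10:20.
B, merged: 06:20–14:00.
03:10–06:00: nothing removed.
07:00–10:20: entirely removed.

03:10–06:00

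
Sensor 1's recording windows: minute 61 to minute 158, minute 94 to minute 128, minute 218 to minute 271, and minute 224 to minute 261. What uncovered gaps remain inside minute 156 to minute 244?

minute 158 to minute 218

The merged coverage is minute 61 to minute 158, minute 218 to minute 271.
Complement within minute 156 to minute 244: minute 158 to minute 218.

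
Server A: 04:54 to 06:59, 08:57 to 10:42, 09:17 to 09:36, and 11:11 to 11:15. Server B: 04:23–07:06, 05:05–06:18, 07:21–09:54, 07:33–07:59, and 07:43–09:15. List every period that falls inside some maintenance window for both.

04:54–06:59, 08:57–09:54

Merge the first list: 04:54–06:59, 08:57–10:42, 11:11–11:15.
Merge the second list: 04:23–07:06, 07:21–09:54.
04:54–06:59 ∩ B → 04:54–06:59.
08:57–10:42 ∩ B → 08:57–09:54.
11:11–11:15 meets no B interval.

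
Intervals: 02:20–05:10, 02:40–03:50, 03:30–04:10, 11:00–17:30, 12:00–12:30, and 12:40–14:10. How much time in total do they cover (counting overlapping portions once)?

Merged: 02:20–05:10, 11:00–17:30.
Lengths: 2 h 50 min + 6 h 30 min = 9 h 20 min.

9 h 20 min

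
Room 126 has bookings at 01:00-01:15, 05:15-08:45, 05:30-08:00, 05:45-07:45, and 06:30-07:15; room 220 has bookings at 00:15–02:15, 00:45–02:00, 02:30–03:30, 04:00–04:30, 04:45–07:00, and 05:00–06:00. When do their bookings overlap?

01:00–01:15, 05:15–07:00

A, merged: 01:00–01:15, 05:15–08:45.
B, merged: 00:15–02:15, 02:30–03:30, 04:00–04:30, 04:45–07:00.
01:00–01:15 overlaps B on 01:00–01:15.
05:15–08:45 overlaps B on 05:15–07:00.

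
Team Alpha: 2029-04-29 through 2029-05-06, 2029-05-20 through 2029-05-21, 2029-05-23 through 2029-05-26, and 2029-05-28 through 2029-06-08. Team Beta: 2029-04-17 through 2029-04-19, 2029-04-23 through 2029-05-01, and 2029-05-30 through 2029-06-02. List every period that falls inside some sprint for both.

2029-04-29 through 2029-05-06 overlaps B on 2029-04-29 through 2029-05-01.
2029-05-20 through 2029-05-21 falls entirely outside B.
2029-05-23 through 2029-05-26 falls entirely outside B.
2029-05-28 through 2029-06-08 overlaps B on 2029-05-30 through 2029-06-02.

2029-04-29 through 2029-05-01, 2029-05-30 through 2029-06-02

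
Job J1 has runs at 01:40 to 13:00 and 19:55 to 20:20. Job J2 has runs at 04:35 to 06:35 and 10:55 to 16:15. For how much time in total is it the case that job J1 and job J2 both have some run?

4 h 5 min

A ∩ B = 04:35-06:35, 10:55-13:00.
Total: 2 h + 2 h 5 min = 4 h 5 min.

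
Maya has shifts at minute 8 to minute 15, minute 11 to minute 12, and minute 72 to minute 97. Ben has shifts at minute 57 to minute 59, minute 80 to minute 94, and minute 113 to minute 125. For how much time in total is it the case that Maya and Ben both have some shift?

Merge the first list: minute 8 to minute 15, minute 72 to minute 97.
A ∩ B = minute 80 to minute 94.
Total: 14 minutes.

14 minutes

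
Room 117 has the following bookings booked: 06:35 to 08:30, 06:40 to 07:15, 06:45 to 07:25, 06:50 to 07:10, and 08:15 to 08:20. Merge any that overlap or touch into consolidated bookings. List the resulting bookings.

06:40–07:15 overlaps/touches 06:35–08:30 → extend to 06:35–08:30.
06:45–07:25 overlaps/touches 06:35–08:30 → extend to 06:35–08:30.
06:50–07:10 overlaps/touches 06:35–08:30 → extend to 06:35–08:30.
08:15–08:20 overlaps/touches 06:35–08:30 → extend to 06:35–08:30.

06:35–08:30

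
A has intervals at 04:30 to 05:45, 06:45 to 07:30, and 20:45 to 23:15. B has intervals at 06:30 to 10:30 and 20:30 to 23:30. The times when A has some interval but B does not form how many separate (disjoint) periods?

1

A \ B = 04:30–05:45.
That is 1 disjoint piece.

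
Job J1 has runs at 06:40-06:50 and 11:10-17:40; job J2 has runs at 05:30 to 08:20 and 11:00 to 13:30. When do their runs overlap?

06:40–06:50, 11:10–13:30

06:40–06:50 ∩ B → 06:40–06:50.
11:10–17:40 ∩ B → 11:10–13:30.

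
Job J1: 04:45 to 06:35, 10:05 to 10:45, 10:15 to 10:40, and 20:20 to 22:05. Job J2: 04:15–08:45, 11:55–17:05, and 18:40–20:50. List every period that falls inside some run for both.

First set merges to 04:45-06:35, 10:05-10:45, 20:20-22:05.
04:45-06:35 overlaps B on 04:45-06:35.
10:05-10:45 falls entirely outside B.
20:20-22:05 overlaps B on 20:20-20:50.

04:45-06:35, 20:20-20:50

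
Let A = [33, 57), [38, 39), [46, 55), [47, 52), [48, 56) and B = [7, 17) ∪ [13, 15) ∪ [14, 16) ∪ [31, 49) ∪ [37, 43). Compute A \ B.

Merge the first list: [33, 57).
Merge the second list: [7, 17), [31, 49).
[33, 57) minus B → [49, 57).

[49, 57)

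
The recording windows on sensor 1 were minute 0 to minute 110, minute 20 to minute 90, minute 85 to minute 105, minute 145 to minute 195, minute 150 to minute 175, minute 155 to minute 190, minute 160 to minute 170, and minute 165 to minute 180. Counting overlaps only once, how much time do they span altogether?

160 minutes

Merged: minute 0 to minute 110, minute 145 to minute 195.
Lengths: 110 minutes + 50 minutes = 160 minutes.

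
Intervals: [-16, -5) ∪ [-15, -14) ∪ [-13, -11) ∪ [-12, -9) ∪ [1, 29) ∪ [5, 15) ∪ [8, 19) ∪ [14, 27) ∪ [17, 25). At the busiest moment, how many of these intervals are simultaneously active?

4

Walk the sorted start/end points keeping a running depth.
The depth first hits 4 at 14.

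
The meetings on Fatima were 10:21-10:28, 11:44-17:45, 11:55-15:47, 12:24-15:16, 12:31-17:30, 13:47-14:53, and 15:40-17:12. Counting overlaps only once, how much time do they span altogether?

6 h 8 min

Merged: 10:21-10:28, 11:44-17:45.
Lengths: 7 min + 6 h 1 min = 6 h 8 min.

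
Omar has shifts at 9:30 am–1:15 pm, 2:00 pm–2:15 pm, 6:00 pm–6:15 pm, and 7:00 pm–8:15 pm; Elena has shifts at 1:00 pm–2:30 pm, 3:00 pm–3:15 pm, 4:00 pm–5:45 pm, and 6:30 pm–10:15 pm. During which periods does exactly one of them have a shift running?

9:30 am-1:00 pm, 1:15 pm-2:00 pm, 2:15 pm-2:30 pm, 3:00 pm-3:15 pm, 4:00 pm-5:45 pm, 6:00 pm-6:15 pm, 6:30 pm-7:00 pm, 8:15 pm-10:15 pm

Only in the first: 9:30 am-1:00 pm, 6:00 pm-6:15 pm.
Only in the second: 1:15 pm-2:00 pm, 2:15 pm-2:30 pm, 3:00 pm-3:15 pm, 4:00 pm-5:45 pm, 6:30 pm-7:00 pm, 8:15 pm-10:15 pm.
Together these are the periods covered by exactly one.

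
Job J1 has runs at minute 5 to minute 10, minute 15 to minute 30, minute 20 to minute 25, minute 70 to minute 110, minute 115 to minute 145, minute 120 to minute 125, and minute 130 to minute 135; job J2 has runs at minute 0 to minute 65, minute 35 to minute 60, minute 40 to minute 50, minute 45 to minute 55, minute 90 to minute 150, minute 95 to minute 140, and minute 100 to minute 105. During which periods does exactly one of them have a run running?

minute 0 to minute 5, minute 10 to minute 15, minute 30 to minute 65, minute 70 to minute 90, minute 110 to minute 115, minute 145 to minute 150

First set merges to minute 5 to minute 10, minute 15 to minute 30, minute 70 to minute 110, minute 115 to minute 145.
Second set merges to minute 0 to minute 65, minute 90 to minute 150.
A \ B = minute 70 to minute 90.
B \ A = minute 0 to minute 5, minute 10 to minute 15, minute 30 to minute 65, minute 110 to minute 115, minute 145 to minute 150.
Union of the two gives the symmetric difference.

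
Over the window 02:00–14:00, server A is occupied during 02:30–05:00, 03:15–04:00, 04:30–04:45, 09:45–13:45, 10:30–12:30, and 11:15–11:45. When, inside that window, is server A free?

Covered (merged): 02:30–05:00, 09:45–13:45.
Gaps within 02:00–14:00: 02:00–02:30, 05:00–09:45, 13:45–14:00.

02:00–02:30, 05:00–09:45, 13:45–14:00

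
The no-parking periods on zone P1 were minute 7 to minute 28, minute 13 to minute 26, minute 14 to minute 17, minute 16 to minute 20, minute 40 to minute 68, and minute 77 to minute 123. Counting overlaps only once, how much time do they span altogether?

Merged: minute 7 to minute 28, minute 40 to minute 68, minute 77 to minute 123.
Lengths: 21 minutes + 28 minutes + 46 minutes = 95 minutes.

95 minutes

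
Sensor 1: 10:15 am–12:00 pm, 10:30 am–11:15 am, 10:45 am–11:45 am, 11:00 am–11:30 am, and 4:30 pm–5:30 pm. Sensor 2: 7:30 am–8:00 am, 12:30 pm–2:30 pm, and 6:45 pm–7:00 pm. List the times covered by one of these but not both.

Merge the first list: 10:15 am–12:00 pm, 4:30 pm–5:30 pm.
A but not B: 10:15 am–12:00 pm, 4:30 pm–5:30 pm.
B but not A: 7:30 am–8:00 am, 12:30 pm–2:30 pm, 6:45 pm–7:00 pm.
Combining gives A △ B.

7:30 am–8:00 am, 10:15 am–12:00 pm, 12:30 pm–2:30 pm, 4:30 pm–5:30 pm, 6:45 pm–7:00 pm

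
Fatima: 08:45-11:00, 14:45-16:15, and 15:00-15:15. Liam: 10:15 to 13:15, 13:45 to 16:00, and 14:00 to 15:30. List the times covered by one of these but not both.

First set merges to 08:45–11:00, 14:45–16:15.
Second set merges to 10:15–13:15, 13:45–16:00.
Only in the first: 08:45–10:15, 16:00–16:15.
Only in the second: 11:00–13:15, 13:45–14:45.
Together these are the periods covered by exactly one.

08:45–10:15, 11:00–13:15, 13:45–14:45, 16:00–16:15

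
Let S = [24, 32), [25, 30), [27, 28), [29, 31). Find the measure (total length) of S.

Merged: [24, 32).
Length: 8.

8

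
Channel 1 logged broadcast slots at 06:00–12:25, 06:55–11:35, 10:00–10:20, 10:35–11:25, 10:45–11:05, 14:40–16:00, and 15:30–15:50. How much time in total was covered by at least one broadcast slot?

Merged: 06:00–12:25, 14:40–16:00.
Lengths: 6 h 25 min + 1 h 20 min = 7 h 45 min.

7 h 45 min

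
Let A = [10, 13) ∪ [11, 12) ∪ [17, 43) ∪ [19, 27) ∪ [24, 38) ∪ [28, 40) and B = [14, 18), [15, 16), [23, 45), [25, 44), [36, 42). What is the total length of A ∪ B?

34

First set merges to [10, 13), [17, 43).
Second set merges to [14, 18), [23, 45).
A ∪ B = [10, 13), [14, 45).
Total: 3 + 31 = 34.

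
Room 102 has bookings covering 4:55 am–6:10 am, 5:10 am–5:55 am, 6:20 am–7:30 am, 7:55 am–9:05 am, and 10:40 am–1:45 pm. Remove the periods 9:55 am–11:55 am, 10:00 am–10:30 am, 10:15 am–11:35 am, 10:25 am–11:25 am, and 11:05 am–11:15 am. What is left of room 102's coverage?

4:55 am-6:10 am, 6:20 am-7:30 am, 7:55 am-9:05 am, 11:55 am-1:45 pm

A, merged: 4:55 am-6:10 am, 6:20 am-7:30 am, 7:55 am-9:05 am, 10:40 am-1:45 pm.
B, merged: 9:55 am-11:55 am.
4:55 am-6:10 am: no B overlap → unchanged.
6:20 am-7:30 am: no B overlap → unchanged.
7:55 am-9:05 am: no B overlap → unchanged.
10:40 am-1:45 pm minus B → 11:55 am-1:45 pm.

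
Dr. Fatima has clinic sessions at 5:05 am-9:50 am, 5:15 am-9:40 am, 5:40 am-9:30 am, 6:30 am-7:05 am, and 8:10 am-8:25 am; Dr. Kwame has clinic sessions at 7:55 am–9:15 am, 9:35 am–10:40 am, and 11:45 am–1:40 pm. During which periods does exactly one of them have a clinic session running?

A, merged: 5:05 am-9:50 am.
Only in the first: 5:05 am-7:55 am, 9:15 am-9:35 am.
Only in the second: 9:50 am-10:40 am, 11:45 am-1:40 pm.
Together these are the periods covered by exactly one.

5:05 am-7:55 am, 9:15 am-9:35 am, 9:50 am-10:40 am, 11:45 am-1:40 pm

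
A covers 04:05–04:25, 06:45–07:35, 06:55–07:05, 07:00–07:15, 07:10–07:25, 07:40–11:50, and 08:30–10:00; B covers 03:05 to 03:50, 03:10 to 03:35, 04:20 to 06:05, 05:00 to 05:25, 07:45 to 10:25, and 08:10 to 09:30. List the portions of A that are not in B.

Merge the first list: 04:05–04:25, 06:45–07:35, 07:40–11:50.
Merge the second list: 03:05–03:50, 04:20–06:05, 07:45–10:25.
04:05–04:25 \ B = 04:05–04:20.
06:45–07:35: nothing removed.
07:40–11:50 \ B = 07:40–07:45, 10:25–11:50.

04:05–04:20, 06:45–07:35, 07:40–07:45, 10:25–11:50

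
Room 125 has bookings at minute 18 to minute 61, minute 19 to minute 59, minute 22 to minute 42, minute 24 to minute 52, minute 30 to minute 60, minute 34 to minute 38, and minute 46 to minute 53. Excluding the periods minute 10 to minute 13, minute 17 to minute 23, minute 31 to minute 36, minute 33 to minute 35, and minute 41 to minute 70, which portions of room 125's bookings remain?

First set merges to minute 18 to minute 61.
Second set merges to minute 10 to minute 13, minute 17 to minute 23, minute 31 to minute 36, minute 41 to minute 70.
minute 18 to minute 61 minus B → minute 23 to minute 31, minute 36 to minute 41.

minute 23 to minute 31, minute 36 to minute 41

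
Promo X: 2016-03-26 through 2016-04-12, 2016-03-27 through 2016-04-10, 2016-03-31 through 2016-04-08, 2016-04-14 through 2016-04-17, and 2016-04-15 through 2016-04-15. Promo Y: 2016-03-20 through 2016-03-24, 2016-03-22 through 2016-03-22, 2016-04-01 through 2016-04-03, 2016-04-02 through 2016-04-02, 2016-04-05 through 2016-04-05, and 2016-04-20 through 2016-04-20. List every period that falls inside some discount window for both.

2016-04-01 through 2016-04-03, 2016-04-05 through 2016-04-05

Merge the first list: 2016-03-26 through 2016-04-12, 2016-04-14 through 2016-04-17.
Merge the second list: 2016-03-20 through 2016-03-24, 2016-04-01 through 2016-04-03, 2016-04-05 through 2016-04-05, 2016-04-20 through 2016-04-20.
2016-03-26 through 2016-04-12 overlaps B on 2016-04-01 through 2016-04-03, 2016-04-05 through 2016-04-05.
2016-04-14 through 2016-04-17 falls entirely outside B.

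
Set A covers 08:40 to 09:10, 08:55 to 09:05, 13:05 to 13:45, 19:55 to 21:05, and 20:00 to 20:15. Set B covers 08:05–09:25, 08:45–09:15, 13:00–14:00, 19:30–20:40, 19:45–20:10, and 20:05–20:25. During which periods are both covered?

08:40-09:10, 13:05-13:45, 19:55-20:40

First set merges to 08:40-09:10, 13:05-13:45, 19:55-21:05.
Second set merges to 08:05-09:25, 13:00-14:00, 19:30-20:40.
08:40-09:10 meets the second set on 08:40-09:10.
13:05-13:45 meets the second set on 13:05-13:45.
19:55-21:05 meets the second set on 19:55-20:40.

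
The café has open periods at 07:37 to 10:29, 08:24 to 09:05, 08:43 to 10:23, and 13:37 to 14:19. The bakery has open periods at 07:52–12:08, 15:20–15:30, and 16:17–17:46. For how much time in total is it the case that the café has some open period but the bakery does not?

57 min

A, merged: 07:37-10:29, 13:37-14:19.
A \ B = 07:37-07:52, 13:37-14:19.
Total: 15 min + 42 min = 57 min.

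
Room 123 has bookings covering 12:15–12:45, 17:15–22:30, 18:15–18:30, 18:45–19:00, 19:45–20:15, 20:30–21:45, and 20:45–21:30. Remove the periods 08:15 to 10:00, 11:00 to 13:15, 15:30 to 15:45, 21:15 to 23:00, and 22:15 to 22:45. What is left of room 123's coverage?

17:15-21:15

Merge the first list: 12:15-12:45, 17:15-22:30.
Merge the second list: 08:15-10:00, 11:00-13:15, 15:30-15:45, 21:15-23:00.
12:15-12:45 lies entirely inside B → drops out.
17:15-22:30 with B removed leaves 17:15-21:15.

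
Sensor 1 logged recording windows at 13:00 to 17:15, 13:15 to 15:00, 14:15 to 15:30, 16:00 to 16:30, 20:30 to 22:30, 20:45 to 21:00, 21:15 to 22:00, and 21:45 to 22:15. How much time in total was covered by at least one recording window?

6 h 15 min

Merged: 13:00–17:15, 20:30–22:30.
Lengths: 4 h 15 min + 2 h = 6 h 15 min.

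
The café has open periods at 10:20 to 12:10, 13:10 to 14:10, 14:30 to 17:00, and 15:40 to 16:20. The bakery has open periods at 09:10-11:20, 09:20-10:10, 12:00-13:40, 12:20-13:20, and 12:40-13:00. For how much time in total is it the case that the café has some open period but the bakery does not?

3 h 40 min

Merge the first list: 10:20–12:10, 13:10–14:10, 14:30–17:00.
Merge the second list: 09:10–11:20, 12:00–13:40.
A \ B = 11:20–12:00, 13:40–14:10, 14:30–17:00.
Total: 40 min + 30 min + 2 h 30 min = 3 h 40 min.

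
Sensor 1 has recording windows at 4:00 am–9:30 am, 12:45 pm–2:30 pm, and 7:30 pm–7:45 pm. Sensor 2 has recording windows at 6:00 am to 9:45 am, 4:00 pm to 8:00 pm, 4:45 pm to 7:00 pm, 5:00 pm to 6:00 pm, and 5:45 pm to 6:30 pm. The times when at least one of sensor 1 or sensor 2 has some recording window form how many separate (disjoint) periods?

3

Merge the second list: 6:00 am–9:45 am, 4:00 pm–8:00 pm.
A ∪ B = 4:00 am–9:45 am, 12:45 pm–2:30 pm, 4:00 pm–8:00 pm.
That is 3 disjoint pieces.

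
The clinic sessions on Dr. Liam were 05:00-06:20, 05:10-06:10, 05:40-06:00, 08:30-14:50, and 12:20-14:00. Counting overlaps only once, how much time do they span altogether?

Merged: 05:00–06:20, 08:30–14:50.
Lengths: 1 h 20 min + 6 h 20 min = 7 h 40 min.

7 h 40 min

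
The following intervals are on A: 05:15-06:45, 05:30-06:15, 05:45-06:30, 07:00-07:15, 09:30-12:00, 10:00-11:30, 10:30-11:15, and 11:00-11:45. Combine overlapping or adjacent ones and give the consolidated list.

05:30–06:15 overlaps/touches 05:15–06:45 → extend to 05:15–06:45.
05:45–06:30 overlaps/touches 05:15–06:45 → extend to 05:15–06:45.
07:00–07:15 is disjoint → start new block.
09:30–12:00 is disjoint → start new block.
10:00–11:30 overlaps/touches 09:30–12:00 → extend to 09:30–12:00.
10:30–11:15 overlaps/touches 09:30–12:00 → extend to 09:30–12:00.
11:00–11:45 overlaps/touches 09:30–12:00 → extend to 09:30–12:00.

05:15–06:45, 07:00–07:15, 09:30–12:00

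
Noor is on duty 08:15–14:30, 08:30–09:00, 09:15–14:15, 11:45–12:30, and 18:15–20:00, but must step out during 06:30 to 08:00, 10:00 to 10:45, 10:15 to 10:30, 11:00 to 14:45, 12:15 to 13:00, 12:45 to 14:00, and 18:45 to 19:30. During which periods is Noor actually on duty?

08:15-10:00, 10:45-11:00, 18:15-18:45, 19:30-20:00

A, merged: 08:15-14:30, 18:15-20:00.
B, merged: 06:30-08:00, 10:00-10:45, 11:00-14:45, 18:45-19:30.
08:15-14:30 with B removed leaves 08:15-10:00, 10:45-11:00.
18:15-20:00 with B removed leaves 18:15-18:45, 19:30-20:00.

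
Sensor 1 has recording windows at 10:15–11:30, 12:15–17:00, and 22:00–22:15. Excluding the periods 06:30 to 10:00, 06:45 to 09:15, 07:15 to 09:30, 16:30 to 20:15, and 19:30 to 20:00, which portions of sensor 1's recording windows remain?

10:15-11:30, 12:15-16:30, 22:00-22:15

B, merged: 06:30-10:00, 16:30-20:15.
10:15-11:30: no B overlap → unchanged.
12:15-17:00 minus B → 12:15-16:30.
22:00-22:15: no B overlap → unchanged.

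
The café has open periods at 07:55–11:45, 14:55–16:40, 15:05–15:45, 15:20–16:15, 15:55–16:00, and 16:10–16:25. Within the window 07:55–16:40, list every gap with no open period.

11:45–14:55

After merging, the occupied span is 07:55–11:45, 14:55–16:40.
Gaps within 07:55–16:40: 11:45–14:55.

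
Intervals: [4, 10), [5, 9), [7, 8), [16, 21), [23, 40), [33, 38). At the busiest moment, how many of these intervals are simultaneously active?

3

Walk the sorted start/end points keeping a running depth.
The depth first hits 3 at 7.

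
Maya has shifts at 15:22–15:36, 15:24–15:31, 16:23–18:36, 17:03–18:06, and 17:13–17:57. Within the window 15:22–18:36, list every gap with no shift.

15:36–16:23

Covered (merged): 15:22–15:36, 16:23–18:36.
Uncovered inside 15:22–18:36: 15:36–16:23.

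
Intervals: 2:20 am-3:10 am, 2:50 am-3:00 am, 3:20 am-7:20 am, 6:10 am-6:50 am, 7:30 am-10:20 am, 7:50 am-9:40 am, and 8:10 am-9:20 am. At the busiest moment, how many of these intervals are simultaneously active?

3

At 8:10 am, 3 of the intervals are simultaneously active.
No point has more.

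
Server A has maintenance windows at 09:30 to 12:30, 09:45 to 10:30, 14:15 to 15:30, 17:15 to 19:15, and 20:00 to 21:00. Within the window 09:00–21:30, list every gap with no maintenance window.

After merging, the occupied span is 09:30–12:30, 14:15–15:30, 17:15–19:15, 20:00–21:00.
Gaps within 09:00–21:30: 09:00–09:30, 12:30–14:15, 15:30–17:15, 19:15–20:00, 21:00–21:30.

09:00–09:30, 12:30–14:15, 15:30–17:15, 19:15–20:00, 21:00–21:30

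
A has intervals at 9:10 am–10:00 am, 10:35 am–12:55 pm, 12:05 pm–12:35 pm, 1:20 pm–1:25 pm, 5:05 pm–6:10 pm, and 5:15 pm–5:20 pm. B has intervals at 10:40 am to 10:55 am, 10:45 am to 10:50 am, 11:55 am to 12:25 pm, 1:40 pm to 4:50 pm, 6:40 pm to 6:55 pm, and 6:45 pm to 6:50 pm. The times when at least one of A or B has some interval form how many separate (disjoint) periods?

6

First set merges to 9:10 am–10:00 am, 10:35 am–12:55 pm, 1:20 pm–1:25 pm, 5:05 pm–6:10 pm.
Second set merges to 10:40 am–10:55 am, 11:55 am–12:25 pm, 1:40 pm–4:50 pm, 6:40 pm–6:55 pm.
A ∪ B = 9:10 am–10:00 am, 10:35 am–12:55 pm, 1:20 pm–1:25 pm, 1:40 pm–4:50 pm, 5:05 pm–6:10 pm, 6:40 pm–6:55 pm.
That is 6 disjoint pieces.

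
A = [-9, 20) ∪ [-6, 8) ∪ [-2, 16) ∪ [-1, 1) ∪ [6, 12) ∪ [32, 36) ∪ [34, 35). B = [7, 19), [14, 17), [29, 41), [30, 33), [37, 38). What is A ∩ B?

A, merged: [-9, 20), [32, 36).
B, merged: [7, 19), [29, 41).
[-9, 20) ∩ B → [7, 19).
[32, 36) ∩ B → [32, 36).

[7, 19) ∪ [32, 36)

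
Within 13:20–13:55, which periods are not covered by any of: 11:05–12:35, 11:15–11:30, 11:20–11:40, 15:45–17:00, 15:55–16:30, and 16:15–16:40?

The merged coverage is 11:05-12:35, 15:45-17:00.
Complement within 13:20-13:55: 13:20-13:55.

13:20-13:55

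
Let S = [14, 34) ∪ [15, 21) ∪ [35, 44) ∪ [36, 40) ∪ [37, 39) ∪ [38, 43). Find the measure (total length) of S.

29

Merged: [14, 34), [35, 44).
Lengths: 20 + 9 = 29.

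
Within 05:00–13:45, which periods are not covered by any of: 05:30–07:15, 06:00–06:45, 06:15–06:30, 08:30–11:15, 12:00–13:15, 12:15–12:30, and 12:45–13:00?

05:00-05:30, 07:15-08:30, 11:15-12:00, 13:15-13:45

Covered (merged): 05:30-07:15, 08:30-11:15, 12:00-13:15.
Gaps within 05:00-13:45: 05:00-05:30, 07:15-08:30, 11:15-12:00, 13:15-13:45.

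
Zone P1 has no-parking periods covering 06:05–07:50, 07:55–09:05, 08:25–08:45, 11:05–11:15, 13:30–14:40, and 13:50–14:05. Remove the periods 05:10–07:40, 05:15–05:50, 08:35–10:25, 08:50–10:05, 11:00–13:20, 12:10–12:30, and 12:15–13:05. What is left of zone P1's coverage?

07:40–07:50, 07:55–08:35, 13:30–14:40

Merge the first list: 06:05–07:50, 07:55–09:05, 11:05–11:15, 13:30–14:40.
Merge the second list: 05:10–07:40, 08:35–10:25, 11:00–13:20.
06:05–07:50 with B removed leaves 07:40–07:50.
07:55–09:05 with B removed leaves 07:55–08:35.
11:05–11:15 lies entirely inside B → drops out.
13:30–14:40 is untouched.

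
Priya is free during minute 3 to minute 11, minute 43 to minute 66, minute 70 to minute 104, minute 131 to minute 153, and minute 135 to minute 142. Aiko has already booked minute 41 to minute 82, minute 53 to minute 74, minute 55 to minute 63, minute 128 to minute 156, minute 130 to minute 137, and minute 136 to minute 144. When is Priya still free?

minute 3 to minute 11, minute 82 to minute 104

A, merged: minute 3 to minute 11, minute 43 to minute 66, minute 70 to minute 104, minute 131 to minute 153.
B, merged: minute 41 to minute 82, minute 128 to minute 156.
minute 3 to minute 11: no B overlap → unchanged.
minute 43 to minute 66: fully covered by B → removed.
minute 70 to minute 104 minus B → minute 82 to minute 104.
minute 131 to minute 153: fully covered by B → removed.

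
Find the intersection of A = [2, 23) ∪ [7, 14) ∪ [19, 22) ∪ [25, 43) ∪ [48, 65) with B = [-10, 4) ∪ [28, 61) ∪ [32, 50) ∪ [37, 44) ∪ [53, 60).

Merge the first list: [2, 23), [25, 43), [48, 65).
Merge the second list: [-10, 4), [28, 61).
[2, 23) overlaps B on [2, 4).
[25, 43) overlaps B on [28, 43).
[48, 65) overlaps B on [48, 61).

[2, 4) ∪ [28, 43) ∪ [48, 61)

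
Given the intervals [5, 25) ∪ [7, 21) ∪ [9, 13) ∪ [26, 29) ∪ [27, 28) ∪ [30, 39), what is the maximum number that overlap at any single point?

At 9, 3 of the intervals are simultaneously active.
No point has more.

3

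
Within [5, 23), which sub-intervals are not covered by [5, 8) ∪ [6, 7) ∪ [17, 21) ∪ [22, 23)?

After merging, the occupied span is [5, 8), [17, 21), [22, 23).
Gaps within [5, 23): [8, 17), [21, 22).

[8, 17) ∪ [21, 22)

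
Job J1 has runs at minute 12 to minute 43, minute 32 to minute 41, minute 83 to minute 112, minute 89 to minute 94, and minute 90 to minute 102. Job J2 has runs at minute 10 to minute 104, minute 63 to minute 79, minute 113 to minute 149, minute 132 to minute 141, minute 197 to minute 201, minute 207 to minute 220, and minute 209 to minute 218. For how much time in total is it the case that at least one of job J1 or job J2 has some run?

155 minutes

First set merges to minute 12 to minute 43, minute 83 to minute 112.
Second set merges to minute 10 to minute 104, minute 113 to minute 149, minute 197 to minute 201, minute 207 to minute 220.
A ∪ B = minute 10 to minute 112, minute 113 to minute 149, minute 197 to minute 201, minute 207 to minute 220.
Total: 102 minutes + 36 minutes + 4 minutes + 13 minutes = 155 minutes.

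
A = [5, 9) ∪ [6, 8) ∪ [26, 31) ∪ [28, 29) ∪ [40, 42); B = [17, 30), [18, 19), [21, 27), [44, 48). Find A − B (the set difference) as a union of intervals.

A, merged: [5, 9), [26, 31), [40, 42).
B, merged: [17, 30), [44, 48).
[5, 9): no B overlap → unchanged.
[26, 31) minus B → [30, 31).
[40, 42): no B overlap → unchanged.

[5, 9) ∪ [30, 31) ∪ [40, 42)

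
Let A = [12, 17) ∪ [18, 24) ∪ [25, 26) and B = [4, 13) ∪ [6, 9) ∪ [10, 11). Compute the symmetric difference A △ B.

Merge the second list: [4, 13).
A \ B = [13, 17), [18, 24), [25, 26).
B \ A = [4, 12).
Union of the two gives the symmetric difference.

[4, 12) ∪ [13, 17) ∪ [18, 24) ∪ [25, 26)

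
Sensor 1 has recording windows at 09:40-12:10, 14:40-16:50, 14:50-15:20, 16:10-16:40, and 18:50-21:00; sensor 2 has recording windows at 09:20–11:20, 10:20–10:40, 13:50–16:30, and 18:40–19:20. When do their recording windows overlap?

A, merged: 09:40–12:10, 14:40–16:50, 18:50–21:00.
B, merged: 09:20–11:20, 13:50–16:30, 18:40–19:20.
09:40–12:10 meets the second set on 09:40–11:20.
14:40–16:50 meets the second set on 14:40–16:30.
18:50–21:00 meets the second set on 18:50–19:20.

09:40–11:20, 14:40–16:30, 18:50–19:20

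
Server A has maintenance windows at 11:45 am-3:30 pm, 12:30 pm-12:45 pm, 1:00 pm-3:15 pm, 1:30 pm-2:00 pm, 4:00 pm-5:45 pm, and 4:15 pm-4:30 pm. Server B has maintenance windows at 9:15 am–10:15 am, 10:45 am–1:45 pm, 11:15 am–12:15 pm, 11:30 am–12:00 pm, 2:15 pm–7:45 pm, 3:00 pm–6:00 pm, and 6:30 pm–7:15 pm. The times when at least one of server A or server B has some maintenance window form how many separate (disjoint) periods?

2

Merge the first list: 11:45 am–3:30 pm, 4:00 pm–5:45 pm.
Merge the second list: 9:15 am–10:15 am, 10:45 am–1:45 pm, 2:15 pm–7:45 pm.
A ∪ B = 9:15 am–10:15 am, 10:45 am–7:45 pm.
That is 2 disjoint pieces.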